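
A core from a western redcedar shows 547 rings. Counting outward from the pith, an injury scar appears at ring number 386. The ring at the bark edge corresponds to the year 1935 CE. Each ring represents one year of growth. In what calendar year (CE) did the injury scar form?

1774 CE

Between ring 386 and the bark edge there are 547 − 386 = 161 rings.
Counting back 161 years from 1935 CE places the injury scar in 1935 − 161 = 1774 CE.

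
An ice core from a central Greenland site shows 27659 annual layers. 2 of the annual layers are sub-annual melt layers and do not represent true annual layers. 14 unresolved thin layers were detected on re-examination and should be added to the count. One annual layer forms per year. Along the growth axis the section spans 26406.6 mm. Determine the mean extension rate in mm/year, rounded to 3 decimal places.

0.954 mm/year

Correcting the raw count gives 27659 − 2 + 14 = 27671 true annual layers.
26406.6 mm over 27671 years gives 26406.6 / 27671 ≈ 0.954 mm/year.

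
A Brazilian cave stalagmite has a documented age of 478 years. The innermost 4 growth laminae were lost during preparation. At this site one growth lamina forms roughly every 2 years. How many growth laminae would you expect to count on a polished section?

235 growth laminae

At 2 years per growth lamina, 478 / 2 = 239 growth laminae are expected.
Less the 4 uncaptured growth laminae: 239 − 4 = 235.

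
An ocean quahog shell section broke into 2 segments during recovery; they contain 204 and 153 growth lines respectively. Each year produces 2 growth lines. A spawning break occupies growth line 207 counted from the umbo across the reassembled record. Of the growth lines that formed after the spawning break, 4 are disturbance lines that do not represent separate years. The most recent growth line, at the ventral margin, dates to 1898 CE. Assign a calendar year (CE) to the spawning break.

1825 CE

Total growth lines = 204 + 153 = 357.
357 − 207 = 150 growth lines lie beyond the spawning break toward the ventral margin.
Excluding 4 false growth lines: 150 − 4 = 146.
With 2 growth lines per year, 146 / 2 = 73 years.
1898 − 73 = 1825 CE.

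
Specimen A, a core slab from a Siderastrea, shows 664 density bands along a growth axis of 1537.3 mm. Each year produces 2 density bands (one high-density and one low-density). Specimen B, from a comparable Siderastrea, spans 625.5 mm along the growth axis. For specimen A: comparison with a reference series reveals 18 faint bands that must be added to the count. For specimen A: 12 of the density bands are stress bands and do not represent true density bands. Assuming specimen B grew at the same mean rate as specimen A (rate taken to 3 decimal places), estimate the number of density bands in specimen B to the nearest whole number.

273 density bands

Specimen A: adjusted count: 664 − 12 + 18 = 670 density bands.
Specimen A: 670 density bands at 2 per year is 670 / 2 = 335 years.
A: 1537.3 mm over 335 years gives 1537.3 / 335 ≈ 4.589 mm/year.
Specimen B: 625.5 mm / 4.589 mm per year = 136.30 years; at 2 density bands per year that is 136.30 × 2 ≈ 273 density bands.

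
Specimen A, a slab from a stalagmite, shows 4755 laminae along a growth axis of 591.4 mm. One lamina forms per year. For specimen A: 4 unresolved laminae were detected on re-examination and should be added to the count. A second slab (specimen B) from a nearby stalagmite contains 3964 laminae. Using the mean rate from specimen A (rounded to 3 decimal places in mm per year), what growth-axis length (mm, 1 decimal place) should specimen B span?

Specimen A: after corrections the count is 4755 + 4 = 4759 laminae.
A: 591.4 mm over 4759 years gives 591.4 / 4759 ≈ 0.124 mm per year.
Length of B = 0.124 × 3964 = 491.5 mm.

491.5 mm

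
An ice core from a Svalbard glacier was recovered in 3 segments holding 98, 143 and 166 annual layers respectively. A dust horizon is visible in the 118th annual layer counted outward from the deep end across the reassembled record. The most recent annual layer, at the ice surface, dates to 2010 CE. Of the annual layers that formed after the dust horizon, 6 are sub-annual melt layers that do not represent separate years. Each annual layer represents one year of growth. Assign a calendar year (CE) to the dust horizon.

1727 CE

Total annual layers = 98 + 143 + 166 = 407.
407 − 118 = 289 annual layers lie beyond the dust horizon toward the ice surface.
289 − 6 false = 283 true annual layers after the dust horizon.
2010 − 283 = 1727 CE.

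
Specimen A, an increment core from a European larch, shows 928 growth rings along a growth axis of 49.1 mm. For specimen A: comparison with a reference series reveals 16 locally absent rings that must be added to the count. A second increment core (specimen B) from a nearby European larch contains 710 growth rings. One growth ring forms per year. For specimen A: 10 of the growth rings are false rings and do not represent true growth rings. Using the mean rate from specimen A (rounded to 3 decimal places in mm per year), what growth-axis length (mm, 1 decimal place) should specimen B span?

37.6 mm

Specimen A: after corrections the count is 928 − 10 + 16 = 934 growth rings.
A: Mean rate = 49.1 mm / 934 years ≈ 0.053 mm/yr.
B's length ≈ 0.053 × 710 = 37.6 mm.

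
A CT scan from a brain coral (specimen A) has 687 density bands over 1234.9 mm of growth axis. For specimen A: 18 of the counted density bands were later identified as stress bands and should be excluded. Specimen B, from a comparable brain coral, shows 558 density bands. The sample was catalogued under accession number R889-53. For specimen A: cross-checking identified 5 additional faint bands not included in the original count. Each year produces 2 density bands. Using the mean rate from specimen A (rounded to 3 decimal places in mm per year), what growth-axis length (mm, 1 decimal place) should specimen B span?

1022.3 mm

Specimen A: after corrections the count is 687 − 18 + 5 = 674 density bands.
Specimen A: with 2 density bands per year, 674 / 2 = 337 years.
A: Extension rate ≈ 1234.9 / 337 = 3.664 mm/yr.
Specimen B: 558 density bands at 2 per year is 558 / 2 = 279 years. Length of B = 3.664 × 279 = 1022.3 mm.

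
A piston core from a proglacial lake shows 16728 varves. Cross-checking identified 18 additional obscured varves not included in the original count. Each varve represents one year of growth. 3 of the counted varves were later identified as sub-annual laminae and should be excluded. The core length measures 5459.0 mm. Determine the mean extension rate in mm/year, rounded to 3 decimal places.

0.326 mm/year

Correcting the raw count gives 16728 − 3 + 18 = 16743 true varves.
Extension rate ≈ 5459.0 / 16743 = 0.326 mm/year.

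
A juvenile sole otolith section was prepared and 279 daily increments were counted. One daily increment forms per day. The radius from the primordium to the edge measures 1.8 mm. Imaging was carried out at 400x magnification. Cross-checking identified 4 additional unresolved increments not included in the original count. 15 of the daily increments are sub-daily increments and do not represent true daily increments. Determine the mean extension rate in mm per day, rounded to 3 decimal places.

Correcting the raw count gives 279 − 15 + 4 = 268 true daily increments.
Extension rate ≈ 1.8 / 268 = 0.007 mm per day.

0.007 mm per day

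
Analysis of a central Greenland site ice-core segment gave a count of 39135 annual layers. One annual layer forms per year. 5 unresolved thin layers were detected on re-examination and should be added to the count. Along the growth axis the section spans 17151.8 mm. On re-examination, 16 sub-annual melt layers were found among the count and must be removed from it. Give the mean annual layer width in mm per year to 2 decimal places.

0.44 mm per year

After corrections the count is 39135 − 16 + 5 = 39124 annual layers.
Mean rate = 17151.8 mm / 39124 years ≈ 0.44 mm per year.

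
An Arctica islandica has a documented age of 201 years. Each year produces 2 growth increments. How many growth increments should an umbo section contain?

201 years at 2 growth increments per year gives 201 × 2 = 402 growth increments.
So 402 growth increments should be present.

402 growth increments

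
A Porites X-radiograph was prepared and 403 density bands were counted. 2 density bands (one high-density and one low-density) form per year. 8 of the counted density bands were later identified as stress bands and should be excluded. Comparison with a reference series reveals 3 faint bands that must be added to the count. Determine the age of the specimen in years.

199 yr

Adjusted count: 403 − 8 + 3 = 398 density bands.
398 density bands at 2 per year is 398 / 2 = 199 years.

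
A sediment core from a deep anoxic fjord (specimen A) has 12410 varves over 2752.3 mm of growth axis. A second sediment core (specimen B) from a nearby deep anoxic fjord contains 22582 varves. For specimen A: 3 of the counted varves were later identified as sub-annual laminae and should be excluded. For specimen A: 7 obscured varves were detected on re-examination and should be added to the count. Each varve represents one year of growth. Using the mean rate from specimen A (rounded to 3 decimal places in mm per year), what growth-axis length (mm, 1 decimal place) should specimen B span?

5013.2 mm

Specimen A: true varve count = 12410 − 3 + 7 = 12414.
A: Mean rate = 2752.3 mm / 12414 years ≈ 0.222 mm/year.
Length of B = 0.222 × 22582 = 5013.2 mm.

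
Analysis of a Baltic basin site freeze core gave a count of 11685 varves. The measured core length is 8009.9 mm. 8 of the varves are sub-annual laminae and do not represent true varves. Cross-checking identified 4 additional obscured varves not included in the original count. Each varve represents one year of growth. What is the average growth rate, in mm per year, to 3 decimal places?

True varve count = 11685 − 8 + 4 = 11681.
8009.9 mm over 11681 years gives 8009.9 / 11681 ≈ 0.686 mm per year.

0.686 mm per year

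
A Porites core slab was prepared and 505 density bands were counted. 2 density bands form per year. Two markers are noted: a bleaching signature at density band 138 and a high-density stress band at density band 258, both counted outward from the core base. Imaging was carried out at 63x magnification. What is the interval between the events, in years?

Separation: 258 − 138 = 120 density bands.
Dividing by 2 density bands per year: 120 / 2 = 60 years.

60 years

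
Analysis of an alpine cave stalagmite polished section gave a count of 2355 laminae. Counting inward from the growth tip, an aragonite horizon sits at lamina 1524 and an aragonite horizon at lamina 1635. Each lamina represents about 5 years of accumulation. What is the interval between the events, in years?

555 years

The two markers are separated by 1635 − 1524 = 111 laminae.
Multiplying by 5 years per lamina: 111 × 5 = 555 years.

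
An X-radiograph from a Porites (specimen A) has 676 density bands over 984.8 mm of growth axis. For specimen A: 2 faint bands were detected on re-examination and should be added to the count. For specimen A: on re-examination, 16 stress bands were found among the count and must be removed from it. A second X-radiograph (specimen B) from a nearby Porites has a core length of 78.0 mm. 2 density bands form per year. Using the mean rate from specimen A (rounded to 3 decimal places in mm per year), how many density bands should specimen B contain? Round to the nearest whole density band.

Specimen A: correcting the raw count gives 676 − 16 + 2 = 662 true density bands.
Specimen A: dividing by 2 density bands per year: 662 / 2 = 331 years.
A: Extension rate ≈ 984.8 / 331 = 2.975 mm/yr.
For B, 78.0 / 2.975 = 26.22 years; at 2 density bands per year that is 26.22 × 2 ≈ 52 density bands.

52 density bands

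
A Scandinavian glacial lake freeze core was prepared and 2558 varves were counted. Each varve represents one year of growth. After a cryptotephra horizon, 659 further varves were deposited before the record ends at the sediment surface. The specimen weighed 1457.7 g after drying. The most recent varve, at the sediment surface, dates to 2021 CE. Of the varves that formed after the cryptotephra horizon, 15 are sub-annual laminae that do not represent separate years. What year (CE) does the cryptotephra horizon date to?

1377 CE

659 varves formed after the cryptotephra horizon.
Excluding 15 false varves: 659 − 15 = 644.
The varve at the sediment surface is 2021 CE, so the cryptotephra horizon dates to 2021 − 644 = 1377 CE.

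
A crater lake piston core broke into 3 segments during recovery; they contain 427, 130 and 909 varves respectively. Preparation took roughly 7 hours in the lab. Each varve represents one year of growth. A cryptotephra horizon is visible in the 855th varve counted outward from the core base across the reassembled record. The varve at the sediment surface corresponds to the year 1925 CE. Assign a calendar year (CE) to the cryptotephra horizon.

Total varves = 427 + 130 + 909 = 1466.
1466 − 855 = 611 varves lie beyond the cryptotephra horizon toward the sediment surface.
1925 − 611 = 1314 CE.

1314 CE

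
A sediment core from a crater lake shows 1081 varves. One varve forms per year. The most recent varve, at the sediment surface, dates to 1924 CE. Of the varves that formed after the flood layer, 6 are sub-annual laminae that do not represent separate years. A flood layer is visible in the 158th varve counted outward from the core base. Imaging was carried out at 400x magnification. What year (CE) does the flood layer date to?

1007 CE

1081 − 158 = 923 varves lie beyond the flood layer toward the sediment surface.
923 − 6 false = 917 true varves after the flood layer.
The varve at the sediment surface is 1924 CE, so the flood layer dates to 1924 − 917 = 1007 CE.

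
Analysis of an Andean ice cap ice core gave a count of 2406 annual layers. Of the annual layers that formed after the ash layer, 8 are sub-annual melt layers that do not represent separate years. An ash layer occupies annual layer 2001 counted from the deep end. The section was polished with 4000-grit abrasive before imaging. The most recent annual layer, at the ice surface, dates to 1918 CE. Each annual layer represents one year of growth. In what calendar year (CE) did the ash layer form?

The ash layer sits at annual layer 2001 from the deep end, so 2406 − 2001 = 405 annual layers formed after it.
Excluding 8 false annual layers: 405 − 8 = 397.
1918 − 397 = 1521 CE.

1521 CE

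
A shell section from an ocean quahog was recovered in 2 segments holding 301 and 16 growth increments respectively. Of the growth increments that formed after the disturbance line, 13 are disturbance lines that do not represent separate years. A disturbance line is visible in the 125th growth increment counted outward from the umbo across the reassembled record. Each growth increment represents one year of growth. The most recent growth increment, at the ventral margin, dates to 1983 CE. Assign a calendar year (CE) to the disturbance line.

1804 CE

Total growth increments = 301 + 16 = 317.
The disturbance line sits at growth increment 125 from the umbo, so 317 − 125 = 192 growth increments formed after it.
Excluding 13 false growth increments: 192 − 13 = 179.
Counting back 179 years from 1983 CE places the disturbance line in 1983 − 179 = 1804 CE.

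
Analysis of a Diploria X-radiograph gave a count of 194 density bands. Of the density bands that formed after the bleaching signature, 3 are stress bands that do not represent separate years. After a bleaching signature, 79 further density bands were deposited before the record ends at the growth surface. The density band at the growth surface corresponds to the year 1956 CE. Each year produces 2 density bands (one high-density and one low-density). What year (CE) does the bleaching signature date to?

There are 79 density bands younger than the bleaching signature.
79 − 3 false = 76 true density bands after the bleaching signature.
Dividing by 2 density bands per year: 76 / 2 = 38 years.
Counting back 38 years from 1956 CE places the bleaching signature in 1956 − 38 = 1918 CE.

1918 CE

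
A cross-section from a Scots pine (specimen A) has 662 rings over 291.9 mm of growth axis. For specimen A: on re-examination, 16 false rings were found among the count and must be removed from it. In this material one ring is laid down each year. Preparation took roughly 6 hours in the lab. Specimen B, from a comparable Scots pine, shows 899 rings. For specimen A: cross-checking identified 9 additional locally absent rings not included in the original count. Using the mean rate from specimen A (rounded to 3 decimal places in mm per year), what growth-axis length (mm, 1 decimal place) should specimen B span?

Specimen A: true ring count = 662 − 16 + 9 = 655.
A: Mean rate = 291.9 mm / 655 years ≈ 0.446 mm/year.
For B, 0.446 mm/year × 899 years = 401.0 mm.

401.0 mm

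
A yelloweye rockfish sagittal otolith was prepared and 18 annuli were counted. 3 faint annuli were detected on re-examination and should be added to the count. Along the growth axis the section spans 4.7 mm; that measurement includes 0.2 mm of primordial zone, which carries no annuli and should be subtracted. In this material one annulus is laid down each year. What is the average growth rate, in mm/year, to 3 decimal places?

0.214 mm/year

After corrections the count is 18 + 3 = 21 annuli.
Net length = 4.7 − 0.2 = 4.5 mm.
Mean rate = 4.5 mm / 21 years ≈ 0.214 mm/year.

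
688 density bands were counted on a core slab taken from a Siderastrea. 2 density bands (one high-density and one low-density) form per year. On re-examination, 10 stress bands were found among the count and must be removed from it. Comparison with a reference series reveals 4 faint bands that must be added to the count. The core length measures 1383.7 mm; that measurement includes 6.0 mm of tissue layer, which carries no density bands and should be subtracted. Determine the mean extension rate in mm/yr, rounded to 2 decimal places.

4.04 mm/yr

After corrections the count is 688 − 10 + 4 = 682 density bands.
Dividing by 2 density bands per year: 682 / 2 = 341 years.
Removing the 6.0 mm offcut leaves 1383.7 − 6.0 = 1377.7 mm.
Extension rate ≈ 1377.7 / 341 = 4.04 mm/yr.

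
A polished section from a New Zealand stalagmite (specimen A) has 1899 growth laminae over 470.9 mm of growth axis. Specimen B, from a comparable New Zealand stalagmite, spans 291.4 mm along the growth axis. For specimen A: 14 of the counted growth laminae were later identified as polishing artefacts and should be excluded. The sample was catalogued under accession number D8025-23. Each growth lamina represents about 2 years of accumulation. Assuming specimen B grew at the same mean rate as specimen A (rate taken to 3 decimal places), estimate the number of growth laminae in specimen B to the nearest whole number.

Specimen A: true growth lamina count = 1899 − 14 = 1885.
Specimen A: 1885 growth laminae at 2 years each span 1885 × 2 = 3770 years.
A: Mean rate = 470.9 mm / 3770 years ≈ 0.125 mm per year.
For B, 291.4 / 0.125 = 2331.20 years; at 2 years per growth lamina that is 2331.20 / 2 ≈ 1166 growth laminae.

1166 growth laminae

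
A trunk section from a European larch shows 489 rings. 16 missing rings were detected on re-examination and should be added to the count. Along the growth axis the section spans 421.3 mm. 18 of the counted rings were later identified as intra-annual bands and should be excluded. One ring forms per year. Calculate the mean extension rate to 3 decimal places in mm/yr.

Correcting the raw count gives 489 − 18 + 16 = 487 true rings.
Mean rate = 421.3 mm / 487 years ≈ 0.865 mm/yr.

0.865 mm/yr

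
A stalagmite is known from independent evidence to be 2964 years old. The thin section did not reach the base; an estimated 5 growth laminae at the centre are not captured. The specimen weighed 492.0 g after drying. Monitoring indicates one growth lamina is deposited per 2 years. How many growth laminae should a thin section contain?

At 2 years per growth lamina, 2964 / 2 = 1482 growth laminae are expected.
1482 − 5 missed = 1477 growth laminae expected in the prepared section.

1477 growth laminae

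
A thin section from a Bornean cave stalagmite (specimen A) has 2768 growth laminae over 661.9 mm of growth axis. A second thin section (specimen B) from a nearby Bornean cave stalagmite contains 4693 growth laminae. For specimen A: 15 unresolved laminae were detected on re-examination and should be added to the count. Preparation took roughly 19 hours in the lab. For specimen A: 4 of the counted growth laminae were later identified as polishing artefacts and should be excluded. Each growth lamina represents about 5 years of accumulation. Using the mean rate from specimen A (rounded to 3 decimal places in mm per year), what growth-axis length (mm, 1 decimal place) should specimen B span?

Specimen A: adjusted count: 2768 − 4 + 15 = 2779 growth laminae.
Specimen A: multiplying by 5 years per growth lamina: 2779 × 5 = 13895 years.
A: 661.9 mm over 13895 years gives 661.9 / 13895 ≈ 0.048 mm per year.
Specimen B: multiplying by 5 years per growth lamina: 4693 × 5 = 23465 years. B's length ≈ 0.048 × 23465 = 1126.3 mm.

1126.3 mm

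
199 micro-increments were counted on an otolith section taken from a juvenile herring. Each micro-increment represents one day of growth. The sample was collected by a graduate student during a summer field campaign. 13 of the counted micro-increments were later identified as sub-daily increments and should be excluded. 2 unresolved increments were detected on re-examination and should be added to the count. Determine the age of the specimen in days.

188 d

Adjusted count: 199 − 13 + 2 = 188 micro-increments.
At one micro-increment per day, that is 188 days.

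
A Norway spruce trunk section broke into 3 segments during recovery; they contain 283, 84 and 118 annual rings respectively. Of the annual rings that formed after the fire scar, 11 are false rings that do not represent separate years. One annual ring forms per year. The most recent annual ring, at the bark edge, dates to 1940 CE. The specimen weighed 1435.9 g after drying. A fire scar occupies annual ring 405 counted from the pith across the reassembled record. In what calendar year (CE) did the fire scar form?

1871 CE

Total annual rings = 283 + 84 + 118 = 485.
Between annual ring 405 and the bark edge there are 485 − 405 = 80 annual rings.
Removing the 11 false annual rings leaves 80 − 11 = 69 true annual rings beyond the fire scar.
Counting back 69 years from 1940 CE places the fire scar in 1940 − 69 = 1871 CE.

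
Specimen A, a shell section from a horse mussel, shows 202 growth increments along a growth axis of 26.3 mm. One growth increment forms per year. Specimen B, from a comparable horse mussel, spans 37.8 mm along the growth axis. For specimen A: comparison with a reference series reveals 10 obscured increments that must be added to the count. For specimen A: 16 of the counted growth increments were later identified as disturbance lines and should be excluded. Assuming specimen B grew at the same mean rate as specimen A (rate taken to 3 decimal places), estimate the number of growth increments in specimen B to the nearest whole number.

282 growth increments

Specimen A: true growth increment count = 202 − 16 + 10 = 196.
A: Extension rate ≈ 26.3 / 196 = 0.134 mm/yr.
For B, 37.8 / 0.134 = 282.09 years ≈ 282 growth increments.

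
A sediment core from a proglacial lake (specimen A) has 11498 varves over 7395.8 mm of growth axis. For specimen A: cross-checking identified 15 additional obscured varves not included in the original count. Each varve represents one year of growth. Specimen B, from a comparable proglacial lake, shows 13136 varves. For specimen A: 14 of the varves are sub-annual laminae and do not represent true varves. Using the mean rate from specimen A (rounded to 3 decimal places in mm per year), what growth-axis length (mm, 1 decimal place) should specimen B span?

Specimen A: after corrections the count is 11498 − 14 + 15 = 11499 varves.
A: Mean rate = 7395.8 mm / 11499 years ≈ 0.643 mm per year.
For B, 0.643 mm/year × 13136 years = 8446.4 mm.

8446.4 mm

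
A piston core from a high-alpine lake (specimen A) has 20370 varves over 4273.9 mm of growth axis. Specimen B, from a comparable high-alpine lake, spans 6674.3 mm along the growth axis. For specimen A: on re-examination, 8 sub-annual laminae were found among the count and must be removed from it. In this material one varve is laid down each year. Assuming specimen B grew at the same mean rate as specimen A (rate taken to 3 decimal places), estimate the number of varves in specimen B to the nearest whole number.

31782 varves

Specimen A: adjusted count: 20370 − 8 = 20362 varves.
A: 4273.9 mm over 20362 years gives 4273.9 / 20362 ≈ 0.210 mm/yr.
B spans 6674.3 / 0.210 = 31782.38 years ≈ 31782 varves.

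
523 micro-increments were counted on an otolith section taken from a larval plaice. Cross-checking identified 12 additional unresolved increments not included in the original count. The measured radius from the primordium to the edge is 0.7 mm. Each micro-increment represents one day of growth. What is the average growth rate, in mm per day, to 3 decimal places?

0.001 mm per day

True micro-increment count = 523 + 12 = 535.
Extension rate ≈ 0.7 / 535 = 0.001 mm per day.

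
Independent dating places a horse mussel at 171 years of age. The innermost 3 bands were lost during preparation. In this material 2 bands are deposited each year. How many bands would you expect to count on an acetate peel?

339 bands

171 years at 2 bands per year gives 171 × 2 = 342 bands.
Less the 3 uncaptured bands: 342 − 3 = 339.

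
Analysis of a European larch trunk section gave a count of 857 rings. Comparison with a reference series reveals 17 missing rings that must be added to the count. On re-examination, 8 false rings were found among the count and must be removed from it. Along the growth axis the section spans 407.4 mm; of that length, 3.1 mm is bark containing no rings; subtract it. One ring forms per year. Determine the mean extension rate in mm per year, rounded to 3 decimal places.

0.467 mm per year

After corrections the count is 857 − 8 + 17 = 866 rings.
Removing the 3.1 mm offcut leaves 407.4 − 3.1 = 404.3 mm.
Mean rate = 404.3 mm / 866 years ≈ 0.467 mm per year.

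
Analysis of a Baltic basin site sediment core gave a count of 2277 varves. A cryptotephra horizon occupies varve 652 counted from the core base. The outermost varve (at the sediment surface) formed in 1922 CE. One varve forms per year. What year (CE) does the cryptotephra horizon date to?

2277 − 652 = 1625 varves lie beyond the cryptotephra horizon toward the sediment surface.
1922 − 1625 = 297 CE.

297 CE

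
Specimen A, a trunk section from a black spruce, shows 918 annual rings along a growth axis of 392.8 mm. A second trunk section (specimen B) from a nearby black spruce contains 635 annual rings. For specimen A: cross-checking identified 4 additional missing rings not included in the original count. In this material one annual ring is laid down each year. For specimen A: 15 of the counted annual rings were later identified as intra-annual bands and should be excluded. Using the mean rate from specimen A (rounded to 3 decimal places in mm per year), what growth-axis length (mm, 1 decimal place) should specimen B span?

275.0 mm

Specimen A: adjusted count: 918 − 15 + 4 = 907 annual rings.
A: Mean rate = 392.8 mm / 907 years ≈ 0.433 mm per year.
Length of B = 0.433 × 635 = 275.0 mm.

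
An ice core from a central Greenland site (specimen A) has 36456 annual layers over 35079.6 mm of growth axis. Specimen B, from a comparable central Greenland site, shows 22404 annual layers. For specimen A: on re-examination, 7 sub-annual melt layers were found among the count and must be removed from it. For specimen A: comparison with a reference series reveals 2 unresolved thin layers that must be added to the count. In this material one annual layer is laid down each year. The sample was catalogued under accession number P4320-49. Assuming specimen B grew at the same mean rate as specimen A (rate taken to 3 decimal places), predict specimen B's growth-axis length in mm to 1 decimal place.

21552.6 mm

Specimen A: true annual layer count = 36456 − 7 + 2 = 36451.
A: Mean rate = 35079.6 mm / 36451 years ≈ 0.962 mm per year.
B's length ≈ 0.962 × 22404 = 21552.6 mm.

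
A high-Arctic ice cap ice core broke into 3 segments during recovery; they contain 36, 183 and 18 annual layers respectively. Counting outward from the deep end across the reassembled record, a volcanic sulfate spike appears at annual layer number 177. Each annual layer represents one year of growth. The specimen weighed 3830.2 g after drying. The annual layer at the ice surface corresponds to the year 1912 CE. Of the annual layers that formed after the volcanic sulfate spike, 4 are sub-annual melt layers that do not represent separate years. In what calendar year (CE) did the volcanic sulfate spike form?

Total annual layers = 36 + 183 + 18 = 237.
The volcanic sulfate spike sits at annual layer 177 from the deep end, so 237 − 177 = 60 annual layers formed after it.
60 − 4 false = 56 true annual layers after the volcanic sulfate spike.
1912 − 56 = 1856 CE.

1856 CE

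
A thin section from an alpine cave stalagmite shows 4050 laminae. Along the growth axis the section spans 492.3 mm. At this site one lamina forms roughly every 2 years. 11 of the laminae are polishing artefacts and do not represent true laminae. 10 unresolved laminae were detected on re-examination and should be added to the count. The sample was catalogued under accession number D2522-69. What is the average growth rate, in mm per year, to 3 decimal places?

0.061 mm per year

After corrections the count is 4050 − 11 + 10 = 4049 laminae.
At 2 years per lamina, 4049 × 2 = 8098 years.
Extension rate ≈ 492.3 / 8098 = 0.061 mm per year.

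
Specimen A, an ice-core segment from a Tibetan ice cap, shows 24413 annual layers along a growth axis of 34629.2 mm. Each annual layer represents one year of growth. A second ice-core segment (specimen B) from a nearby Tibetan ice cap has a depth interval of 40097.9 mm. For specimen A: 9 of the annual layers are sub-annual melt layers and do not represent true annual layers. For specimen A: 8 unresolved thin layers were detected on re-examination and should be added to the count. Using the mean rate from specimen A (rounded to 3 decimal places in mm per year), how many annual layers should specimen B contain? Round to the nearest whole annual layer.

Specimen A: after corrections the count is 24413 − 9 + 8 = 24412 annual layers.
A: Mean rate = 34629.2 mm / 24412 years ≈ 1.419 mm/yr.
Specimen B: 40097.9 mm / 1.419 mm per year = 28257.86 years ≈ 28258 annual layers.

28258 annual layers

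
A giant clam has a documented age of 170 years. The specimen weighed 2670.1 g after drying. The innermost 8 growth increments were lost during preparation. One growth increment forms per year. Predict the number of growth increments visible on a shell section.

One growth increment per year gives 170 growth increments over 170 years.
Subtracting the 8 growth increments not captured gives 170 − 8 = 162 growth increments in the record.

162 growth increments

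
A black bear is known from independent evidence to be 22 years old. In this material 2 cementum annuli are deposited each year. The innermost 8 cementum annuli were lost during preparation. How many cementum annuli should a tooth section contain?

36 cementum annuli

22 years at 2 cementum annuli per year gives 22 × 2 = 44 cementum annuli.
Less the 8 uncaptured cementum annuli: 44 − 8 = 36.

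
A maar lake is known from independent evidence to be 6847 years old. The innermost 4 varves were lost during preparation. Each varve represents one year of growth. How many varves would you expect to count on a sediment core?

Expected varves over 6847 years: 6847.
Less the 4 uncaptured varves: 6847 − 4 = 6843.

6843 varves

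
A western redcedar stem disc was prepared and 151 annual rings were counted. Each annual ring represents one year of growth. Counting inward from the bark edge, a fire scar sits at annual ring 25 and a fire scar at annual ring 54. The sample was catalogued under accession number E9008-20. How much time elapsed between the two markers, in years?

29 yr

Separation: 54 − 25 = 29 annual rings.
At one annual ring per year, 29 years elapsed between them.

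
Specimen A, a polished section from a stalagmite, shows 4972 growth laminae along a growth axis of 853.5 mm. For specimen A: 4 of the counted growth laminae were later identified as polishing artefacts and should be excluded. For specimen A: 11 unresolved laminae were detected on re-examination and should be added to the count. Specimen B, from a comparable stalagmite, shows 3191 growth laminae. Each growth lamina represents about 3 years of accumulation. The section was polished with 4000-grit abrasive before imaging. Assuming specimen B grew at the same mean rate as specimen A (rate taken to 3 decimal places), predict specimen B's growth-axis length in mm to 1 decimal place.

545.7 mm

Specimen A: after corrections the count is 4972 − 4 + 11 = 4979 growth laminae.
Specimen A: multiplying by 3 years per growth lamina: 4979 × 3 = 14937 years.
A: Extension rate ≈ 853.5 / 14937 = 0.057 mm per year.
Specimen B: at 3 years per growth lamina, 3191 × 3 = 9573 years. For B, 0.057 mm/year × 9573 years = 545.7 mm.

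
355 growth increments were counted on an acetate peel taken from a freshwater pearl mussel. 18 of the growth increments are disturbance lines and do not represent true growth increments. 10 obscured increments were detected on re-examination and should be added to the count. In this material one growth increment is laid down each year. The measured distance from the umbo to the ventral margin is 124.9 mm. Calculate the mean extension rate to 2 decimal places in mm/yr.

0.36 mm/yr

After corrections the count is 355 − 18 + 10 = 347 growth increments.
124.9 mm over 347 years gives 124.9 / 347 ≈ 0.36 mm/yr.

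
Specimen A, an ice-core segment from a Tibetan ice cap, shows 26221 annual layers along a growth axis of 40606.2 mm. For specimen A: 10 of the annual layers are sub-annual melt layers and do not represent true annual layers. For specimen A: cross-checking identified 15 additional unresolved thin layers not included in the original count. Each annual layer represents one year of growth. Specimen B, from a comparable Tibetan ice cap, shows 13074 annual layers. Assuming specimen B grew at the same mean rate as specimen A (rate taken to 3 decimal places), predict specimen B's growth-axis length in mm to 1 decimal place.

Specimen A: after corrections the count is 26221 − 10 + 15 = 26226 annual layers.
A: 40606.2 mm over 26226 years gives 40606.2 / 26226 ≈ 1.548 mm/year.
Length of B = 1.548 × 13074 = 20238.6 mm.

20238.6 mm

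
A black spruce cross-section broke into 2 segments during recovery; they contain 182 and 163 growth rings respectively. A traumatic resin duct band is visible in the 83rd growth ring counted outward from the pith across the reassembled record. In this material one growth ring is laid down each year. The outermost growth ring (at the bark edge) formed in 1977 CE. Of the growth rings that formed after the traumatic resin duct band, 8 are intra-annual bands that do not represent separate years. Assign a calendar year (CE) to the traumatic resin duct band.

Total growth rings = 182 + 163 = 345.
345 − 83 = 262 growth rings lie beyond the traumatic resin duct band toward the bark edge.
Excluding 8 false growth rings: 262 − 8 = 254.
The growth ring at the bark edge is 1977 CE, so the traumatic resin duct band dates to 1977 − 254 = 1723 CE.

1723 CE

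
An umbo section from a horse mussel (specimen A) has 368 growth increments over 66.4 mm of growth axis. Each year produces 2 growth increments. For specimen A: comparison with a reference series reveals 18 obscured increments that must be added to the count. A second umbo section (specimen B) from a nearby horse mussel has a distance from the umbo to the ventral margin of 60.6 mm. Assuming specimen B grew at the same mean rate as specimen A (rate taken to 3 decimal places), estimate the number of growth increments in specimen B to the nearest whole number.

Specimen A: after corrections the count is 368 + 18 = 386 growth increments.
Specimen A: 386 growth increments at 2 per year is 386 / 2 = 193 years.
A: 66.4 mm over 193 years gives 66.4 / 193 ≈ 0.344 mm/yr.
For B, 60.6 / 0.344 = 176.16 years; at 2 growth increments per year that is 176.16 × 2 ≈ 352 growth increments.

352 growth increments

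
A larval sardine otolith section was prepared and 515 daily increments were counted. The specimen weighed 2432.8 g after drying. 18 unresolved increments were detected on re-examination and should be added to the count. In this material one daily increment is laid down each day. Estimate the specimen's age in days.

533 days

True daily increment count = 515 + 18 = 533.
At one daily increment per day, that is 533 days.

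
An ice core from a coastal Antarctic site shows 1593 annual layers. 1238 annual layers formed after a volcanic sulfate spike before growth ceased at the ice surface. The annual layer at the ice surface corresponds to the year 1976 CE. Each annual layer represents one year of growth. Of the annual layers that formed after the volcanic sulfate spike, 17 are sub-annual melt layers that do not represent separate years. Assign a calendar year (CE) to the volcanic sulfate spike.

1238 annual layers formed after the volcanic sulfate spike.
1238 − 17 false = 1221 true annual layers after the volcanic sulfate spike.
The annual layer at the ice surface is 1976 CE, so the volcanic sulfate spike dates to 1976 − 1221 = 755 CE.

755 CE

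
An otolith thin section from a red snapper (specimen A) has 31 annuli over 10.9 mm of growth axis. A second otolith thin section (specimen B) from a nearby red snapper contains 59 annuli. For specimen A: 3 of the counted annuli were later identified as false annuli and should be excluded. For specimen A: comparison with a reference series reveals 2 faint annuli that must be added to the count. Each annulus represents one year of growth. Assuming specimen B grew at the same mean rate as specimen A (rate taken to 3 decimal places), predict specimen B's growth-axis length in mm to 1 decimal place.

Specimen A: correcting the raw count gives 31 − 3 + 2 = 30 true annuli.
A: Extension rate ≈ 10.9 / 30 = 0.363 mm per year.
For B, 0.363 mm/year × 59 years = 21.4 mm.

21.4 mm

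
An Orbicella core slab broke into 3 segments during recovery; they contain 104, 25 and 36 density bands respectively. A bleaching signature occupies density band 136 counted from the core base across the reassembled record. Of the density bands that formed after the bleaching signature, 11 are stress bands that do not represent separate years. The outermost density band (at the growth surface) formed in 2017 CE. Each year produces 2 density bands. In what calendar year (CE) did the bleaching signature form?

Total density bands = 104 + 25 + 36 = 165.
Between density band 136 and the growth surface there are 165 − 136 = 29 density bands.
Excluding 11 false density bands: 29 − 11 = 18.
18 density bands at 2 per year is 18 / 2 = 9 years.
The density band at the growth surface is 2017 CE, so the bleaching signature dates to 2017 − 9 = 2008 CE.

2008 CE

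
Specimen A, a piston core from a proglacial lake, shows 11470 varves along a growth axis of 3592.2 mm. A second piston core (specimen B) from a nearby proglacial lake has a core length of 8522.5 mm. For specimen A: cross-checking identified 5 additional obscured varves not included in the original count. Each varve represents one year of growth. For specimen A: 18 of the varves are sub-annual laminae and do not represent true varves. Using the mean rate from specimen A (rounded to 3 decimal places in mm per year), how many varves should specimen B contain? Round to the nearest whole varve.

Specimen A: true varve count = 11470 − 18 + 5 = 11457.
A: 3592.2 mm over 11457 years gives 3592.2 / 11457 ≈ 0.314 mm per year.
For B, 8522.5 / 0.314 = 27141.72 years ≈ 27142 varves.

27142 varves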